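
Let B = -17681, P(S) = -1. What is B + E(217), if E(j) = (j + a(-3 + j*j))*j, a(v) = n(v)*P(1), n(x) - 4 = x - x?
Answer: 28540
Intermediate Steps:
n(x) = 4 (n(x) = 4 + (x - x) = 4 + 0 = 4)
a(v) = -4 (a(v) = 4*(-1) = -4)
E(j) = j*(-4 + j) (E(j) = (j - 4)*j = (-4 + j)*j = j*(-4 + j))
B + E(217) = -17681 + 217*(-4 + 217) = -17681 + 217*213 = -17681 + 46221 = 28540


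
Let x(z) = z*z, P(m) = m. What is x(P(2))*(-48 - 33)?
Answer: -324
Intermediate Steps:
x(z) = z²
x(P(2))*(-48 - 33) = 2²*(-48 - 33) = 4*(-81) = -324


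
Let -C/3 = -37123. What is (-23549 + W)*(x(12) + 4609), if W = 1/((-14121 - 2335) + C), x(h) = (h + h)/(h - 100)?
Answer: -10300995067296/94913 ≈ -1.0853e+8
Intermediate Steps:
C = 111369 (C = -3*(-37123) = 111369)
x(h) = 2*h/(-100 + h) (x(h) = (2*h)/(-100 + h) = 2*h/(-100 + h))
W = 1/94913 (W = 1/((-14121 - 2335) + 111369) = 1/(-16456 + 111369) = 1/94913 ≈ 1.0536e-5)
(-23549 + W)*(x(12) + 4609) = (-23549 + 1/94913)*(2*12/(-100 + 12) + 4609) = -2235106236*(2*12/(-88) + 4609)/94913 = -2235106236*(2*12*(-1/88) + 4609)/94913 = -2235106236*(-3/11 + 4609)/94913 = -2235106236/94913*50696/11 = -10300995067296/94913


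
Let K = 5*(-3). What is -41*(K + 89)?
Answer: -3034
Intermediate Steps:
K = -15
-41*(K + 89) = -41*(-15 + 89) = -41*74 = -3034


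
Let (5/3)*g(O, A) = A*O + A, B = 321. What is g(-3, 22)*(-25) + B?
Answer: 981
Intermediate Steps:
g(O, A) = 3*A/5 + 3*A*O/5 (g(O, A) = 3*(A*O + A)/5 = 3*(A + A*O)/5 = 3*A/5 + 3*A*O/5)
g(-3, 22)*(-25) + B = ((⅗)*22*(1 - 3))*(-25) + 321 = ((⅗)*22*(-2))*(-25) + 321 = -132/5*(-25) + 321 = 660 + 321 = 981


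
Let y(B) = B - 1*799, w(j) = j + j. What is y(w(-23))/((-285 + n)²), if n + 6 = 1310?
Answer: -845/1038361 ≈ -0.00081378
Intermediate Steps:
n = 1304 (n = -6 + 1310 = 1304)
w(j) = 2*j
y(B) = -799 + B (y(B) = B - 799 = -799 + B)
y(w(-23))/((-285 + n)²) = (-799 + 2*(-23))/((-285 + 1304)²) = (-799 - 46)/(1019²) = -845/1038361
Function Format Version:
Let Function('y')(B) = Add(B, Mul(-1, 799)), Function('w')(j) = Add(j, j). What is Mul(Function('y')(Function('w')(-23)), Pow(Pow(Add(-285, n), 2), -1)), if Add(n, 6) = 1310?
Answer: Rational(-845, 1038361) ≈ -0.00081378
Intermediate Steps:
n = 1304 (n = Add(-6, 1310) = 1304)
Function('w')(j) = Mul(2, j)
Function('y')(B) = Add(-799, B) (Function('y')(B) = Add(B, -799) = Add(-799, B))
Mul(Function('y')(Function('w')(-23)), Pow(Pow(Add(-285, n), 2), -1)) = Mul(Add(-799, Mul(2, -23)), Pow(Pow(Add(-285, 1304), 2), -1)) = Mul(Add(-799, -46), Pow(Pow(1019, 2), -1)) = Mul(-845, Pow(1038361, -1)) = Mul(-845, Rational(1, 1038361)) = Rational(-845, 1038361)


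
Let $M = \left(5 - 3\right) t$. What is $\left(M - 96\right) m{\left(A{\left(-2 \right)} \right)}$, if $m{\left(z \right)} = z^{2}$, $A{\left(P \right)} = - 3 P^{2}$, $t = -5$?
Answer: $-15264$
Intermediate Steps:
$M = -10$ ($M = \left(5 - 3\right) \left(-5\right) = 2 \left(-5\right) = -10$)
$\left(M - 96\right) m{\left(A{\left(-2 \right)} \right)} = \left(-10 - 96\right) \left(- 3 \left(-2\right)^{2}\right)^{2} = - 106 \left(\left(-3\right) 4\right)^{2} = - 106 \left(-12\right)^{2} = \left(-106\right) 144 = -15264$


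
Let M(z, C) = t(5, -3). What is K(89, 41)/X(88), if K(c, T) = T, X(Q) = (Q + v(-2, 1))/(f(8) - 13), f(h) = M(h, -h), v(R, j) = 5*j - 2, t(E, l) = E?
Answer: -328/91 ≈ -3.6044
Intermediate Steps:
v(R, j) = -2 + 5*j
M(z, C) = 5
f(h) = 5
X(Q) = -3/8 - Q/8 (X(Q) = (Q + (-2 + 5*1))/(5 - 13) = (Q + (-2 + 5))/(-8) = (Q + 3)*(-⅛) = (3 + Q)*(-⅛) = -3/8 - Q/8)
K(89, 41)/X(88) = 41/(-3/8 - ⅛*88) = 41/(-3/8 - 11) = 41/(-91/8) = 41*(-8/91) = -328/91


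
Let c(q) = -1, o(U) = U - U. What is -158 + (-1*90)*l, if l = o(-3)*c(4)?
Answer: -158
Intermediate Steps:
o(U) = 0
l = 0 (l = 0*(-1) = 0)
-158 + (-1*90)*l = -158 - 1*90*0 = -158 - 90*0 = -158 + 0 = -158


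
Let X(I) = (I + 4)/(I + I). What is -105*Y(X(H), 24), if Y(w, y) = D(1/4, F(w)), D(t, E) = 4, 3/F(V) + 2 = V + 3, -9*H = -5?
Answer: -420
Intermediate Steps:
H = 5/9 (H = -⅑*(-5) = 5/9 ≈ 0.55556)
F(V) = 3/(1 + V) (F(V) = 3/(-2 + (V + 3)) = 3/(-2 + (3 + V)) = 3/(1 + V))
X(I) = (4 + I)/(2*I) (X(I) = (4 + I)/((2*I)) = (4 + I)*(1/(2*I)) = (4 + I)/(2*I))
Y(w, y) = 4
-105*Y(X(H), 24) = -105*4 = -420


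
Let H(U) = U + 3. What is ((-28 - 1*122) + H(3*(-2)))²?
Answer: 23409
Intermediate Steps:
H(U) = 3 + U
((-28 - 1*122) + H(3*(-2)))² = ((-28 - 1*122) + (3 + 3*(-2)))² = ((-28 - 122) + (3 - 6))² = (-150 - 3)² = (-153)² = 23409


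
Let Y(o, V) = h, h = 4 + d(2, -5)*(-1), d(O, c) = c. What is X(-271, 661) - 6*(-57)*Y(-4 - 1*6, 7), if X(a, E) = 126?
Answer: 3204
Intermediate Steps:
h = 9 (h = 4 - 5*(-1) = 4 + 5 = 9)
Y(o, V) = 9
X(-271, 661) - 6*(-57)*Y(-4 - 1*6, 7) = 126 - 6*(-57)*9 = 126 - (-342)*9 = 126 - 1*(-3078) = 126 + 3078 = 3204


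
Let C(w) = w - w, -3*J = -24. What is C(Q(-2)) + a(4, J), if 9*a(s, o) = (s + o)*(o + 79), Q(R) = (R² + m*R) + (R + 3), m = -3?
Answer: 116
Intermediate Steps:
Q(R) = 3 + R² - 2*R (Q(R) = (R² - 3*R) + (R + 3) = (R² - 3*R) + (3 + R) = 3 + R² - 2*R)
J = 8 (J = -⅓*(-24) = 8)
C(w) = 0
a(s, o) = (79 + o)*(o + s)/9 (a(s, o) = ((s + o)*(o + 79))/9 = ((o + s)*(79 + o))/9 = ((79 + o)*(o + s))/9 = (79 + o)*(o + s)/9)
C(Q(-2)) + a(4, J) = 0 + ((⅑)*8² + (79/9)*8 + (79/9)*4 + (⅑)*8*4) = 0 + ((⅑)*64 + 632/9 + 316/9 + 32/9) = 0 + (64/9 + 632/9 + 316/9 + 32/9) = 0 + 116 = 116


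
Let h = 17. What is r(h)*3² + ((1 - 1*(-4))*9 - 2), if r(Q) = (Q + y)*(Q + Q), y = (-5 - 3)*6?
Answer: -9443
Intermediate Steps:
y = -48 (y = -8*6 = -48)
r(Q) = 2*Q*(-48 + Q) (r(Q) = (Q - 48)*(Q + Q) = (-48 + Q)*(2*Q) = 2*Q*(-48 + Q))
r(h)*3² + ((1 - 1*(-4))*9 - 2) = (2*17*(-48 + 17))*3² + ((1 - 1*(-4))*9 - 2) = (2*17*(-31))*9 + ((1 + 4)*9 - 2) = -1054*9 + (5*9 - 2) = -9486 + (45 - 2) = -9486 + 43 = -9443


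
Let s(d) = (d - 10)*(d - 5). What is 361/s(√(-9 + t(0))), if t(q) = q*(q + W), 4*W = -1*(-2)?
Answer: 14801/3706 + 16245*I/3706 ≈ 3.9938 + 4.3834*I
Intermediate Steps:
W = ½ (W = (-1*(-2))/4 = (¼)*2 = ½ ≈ 0.50000)
t(q) = q*(½ + q) (t(q) = q*(q + ½) = q*(½ + q))
s(d) = (-10 + d)*(-5 + d)
361/s(√(-9 + t(0))) = 361/(50 + (√(-9 + 0*(½ + 0)))² - 15*√(-9 + 0*(½ + 0))) = 361/(50 + (√(-9 + 0*(½)))² - 15*√(-9 + 0*(½))) = 361/(50 + (√(-9 + 0))² - 15*√(-9 + 0)) = 361/(50 + (√(-9))² - 45*I) = 361/(50 + (3*I)² - 45*I) = 361/(50 - 9 - 45*I) = 361/(41 - 45*I) = 361*((41 + 45*I)/3706) = 361*(41 + 45*I)/3706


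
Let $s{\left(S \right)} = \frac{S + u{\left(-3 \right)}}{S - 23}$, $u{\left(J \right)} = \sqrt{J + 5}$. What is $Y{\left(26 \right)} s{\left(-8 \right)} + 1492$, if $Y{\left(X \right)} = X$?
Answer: $\frac{46460}{31} - \frac{26 \sqrt{2}}{31} \approx 1497.5$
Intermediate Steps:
$u{\left(J \right)} = \sqrt{5 + J}$
$s{\left(S \right)} = \frac{S + \sqrt{2}}{-23 + S}$ ($s{\left(S \right)} = \frac{S + \sqrt{5 - 3}}{S - 23} = \frac{S + \sqrt{2}}{-23 + S}$)
$Y{\left(26 \right)} s{\left(-8 \right)} + 1492 = 26 \frac{-8 + \sqrt{2}}{-23 - 8} + 1492 = 26 \frac{-8 + \sqrt{2}}{-31} + 1492 = 26 \left(- \frac{-8 + \sqrt{2}}{31}\right) + 1492 = 26 \left(\frac{8}{31} - \frac{\sqrt{2}}{31}\right) + 1492 = \left(\frac{208}{31} - \frac{26 \sqrt{2}}{31}\right) + 1492 = \frac{46460}{31} - \frac{26 \sqrt{2}}{31}$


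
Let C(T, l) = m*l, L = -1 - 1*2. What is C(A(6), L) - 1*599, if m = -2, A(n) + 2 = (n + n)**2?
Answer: -593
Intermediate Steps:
A(n) = -2 + 4*n**2 (A(n) = -2 + (n + n)**2 = -2 + (2*n)**2 = -2 + 4*n**2)
L = -3 (L = -1 - 2 = -3)
C(T, l) = -2*l
C(A(6), L) - 1*599 = -2*(-3) - 1*599 = 6 - 599 = -593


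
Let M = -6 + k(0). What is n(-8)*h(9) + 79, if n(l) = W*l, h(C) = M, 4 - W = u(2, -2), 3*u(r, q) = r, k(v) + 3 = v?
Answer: 319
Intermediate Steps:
k(v) = -3 + v
u(r, q) = r/3
W = 10/3 (W = 4 - 2/3 = 4 - 1*⅔ = 4 - ⅔ = 10/3 ≈ 3.3333)
M = -9 (M = -6 + (-3 + 0) = -6 - 3 = -9)
h(C) = -9
n(l) = 10*l/3
n(-8)*h(9) + 79 = ((10/3)*(-8))*(-9) + 79 = -80/3*(-9) + 79 = 240 + 79 = 319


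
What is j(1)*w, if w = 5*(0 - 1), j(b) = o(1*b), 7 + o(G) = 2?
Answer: 25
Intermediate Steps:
o(G) = -5 (o(G) = -7 + 2 = -5)
j(b) = -5
w = -5 (w = 5*(-1) = -5)
j(1)*w = -5*(-5) = 25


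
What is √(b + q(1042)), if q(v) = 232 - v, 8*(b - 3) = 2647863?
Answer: √5282814/4 ≈ 574.61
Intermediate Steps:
b = 2647887/8 (b = 3 + (⅛)*2647863 = 3 + 2647863/8 = 2647887/8 ≈ 3.3099e+5)
√(b + q(1042)) = √(2647887/8 + (232 - 1*1042)) = √(2647887/8 + (232 - 1042)) = √(2647887/8 - 810) = √(2641407/8) = √5282814/4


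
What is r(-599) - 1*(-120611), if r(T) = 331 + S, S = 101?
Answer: 121043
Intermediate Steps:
r(T) = 432 (r(T) = 331 + 101 = 432)
r(-599) - 1*(-120611) = 432 - 1*(-120611) = 432 + 120611 = 121043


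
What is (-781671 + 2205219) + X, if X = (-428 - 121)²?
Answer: 1724949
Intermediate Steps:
X = 301401 (X = (-549)² = 301401)
(-781671 + 2205219) + X = (-781671 + 2205219) + 301401 = 1423548 + 301401 = 1724949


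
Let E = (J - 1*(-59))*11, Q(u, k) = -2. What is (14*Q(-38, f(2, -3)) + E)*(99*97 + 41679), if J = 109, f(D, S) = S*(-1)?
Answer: 93333240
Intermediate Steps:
f(D, S) = -S
E = 1848 (E = (109 - 1*(-59))*11 = (109 + 59)*11 = 168*11 = 1848)
(14*Q(-38, f(2, -3)) + E)*(99*97 + 41679) = (14*(-2) + 1848)*(99*97 + 41679) = (-28 + 1848)*(9603 + 41679) = 1820*51282 = 93333240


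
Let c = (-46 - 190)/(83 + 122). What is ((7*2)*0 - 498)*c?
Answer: 117528/205 ≈ 573.31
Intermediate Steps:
c = -236/205 ≈ -1.1512
((7*2)*0 - 498)*c = ((7*2)*0 - 498)*(-236/205) = (14*0 - 498)*(-236/205) = (0 - 498)*(-236/205) = -498*(-236/205) = 117528/205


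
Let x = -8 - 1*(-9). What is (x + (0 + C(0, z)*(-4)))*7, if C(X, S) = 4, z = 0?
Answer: -105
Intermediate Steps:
x = 1 (x = -8 + 9 = 1)
(x + (0 + C(0, z)*(-4)))*7 = (1 + (0 + 4*(-4)))*7 = (1 + (0 - 16))*7 = (1 - 16)*7 = -15*7 = -105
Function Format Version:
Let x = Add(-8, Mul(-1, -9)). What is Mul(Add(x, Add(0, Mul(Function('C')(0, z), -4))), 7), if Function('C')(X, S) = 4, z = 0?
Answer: -105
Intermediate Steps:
x = 1 (x = Add(-8, 9) = 1)
Mul(Add(x, Add(0, Mul(Function('C')(0, z), -4))), 7) = Mul(Add(1, Add(0, Mul(4, -4))), 7) = Mul(Add(1, Add(0, -16)), 7) = Mul(Add(1, -16), 7) = Mul(-15, 7) = -105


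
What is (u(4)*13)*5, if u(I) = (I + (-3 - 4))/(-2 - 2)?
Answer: 195/4 ≈ 48.750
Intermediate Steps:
u(I) = 7/4 - I/4 (u(I) = (I - 7)/(-4) = (-7 + I)*(-¼) = 7/4 - I/4)
(u(4)*13)*5 = ((7/4 - ¼*4)*13)*5 = ((7/4 - 1)*13)*5 = ((¾)*13)*5 = (39/4)*5 = 195/4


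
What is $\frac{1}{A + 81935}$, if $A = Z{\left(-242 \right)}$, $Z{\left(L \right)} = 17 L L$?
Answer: $\frac{1}{1077523} \approx 9.2805 \cdot 10^{-7}$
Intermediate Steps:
$Z{\left(L \right)} = 17 L^{2}$
$A = 995588$ ($A = 17 \left(-242\right)^{2} = 17 \cdot 58564 = 995588$)
$\frac{1}{A + 81935} = \frac{1}{995588 + 81935} = \frac{1}{1077523}$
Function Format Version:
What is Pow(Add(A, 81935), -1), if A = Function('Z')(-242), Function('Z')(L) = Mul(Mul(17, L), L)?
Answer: Rational(1, 1077523) ≈ 9.2805e-7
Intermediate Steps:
Function('Z')(L) = Mul(17, Pow(L, 2))
A = 995588 (A = Mul(17, Pow(-242, 2)) = Mul(17, 58564) = 995588)
Pow(Add(A, 81935), -1) = Pow(Add(995588, 81935), -1) = Pow(1077523, -1) = Rational(1, 1077523)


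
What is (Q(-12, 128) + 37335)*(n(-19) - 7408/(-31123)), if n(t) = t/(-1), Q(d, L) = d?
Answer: 22346959635/31123 ≈ 7.1802e+5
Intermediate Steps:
n(t) = -t (n(t) = t*(-1) = -t)
(Q(-12, 128) + 37335)*(n(-19) - 7408/(-31123)) = (-12 + 37335)*(-1*(-19) - 7408/(-31123)) = 37323*(19 - 7408*(-1/31123)) = 37323*(19 + 7408/31123) = 37323*(598745/31123) = 22346959635/31123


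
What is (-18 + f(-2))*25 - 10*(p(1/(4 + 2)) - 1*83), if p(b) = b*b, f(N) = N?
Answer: 5935/18 ≈ 329.72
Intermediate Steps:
p(b) = b²
(-18 + f(-2))*25 - 10*(p(1/(4 + 2)) - 1*83) = (-18 - 2)*25 - 10*((1/(4 + 2))² - 1*83) = -20*25 - 10*((1/6)² - 83) = -500 - 10*((⅙)² - 83) = -500 - 10*(1/36 - 83) = -500 - 10*(-2987/36) = -500 + 14935/18 = 5935/18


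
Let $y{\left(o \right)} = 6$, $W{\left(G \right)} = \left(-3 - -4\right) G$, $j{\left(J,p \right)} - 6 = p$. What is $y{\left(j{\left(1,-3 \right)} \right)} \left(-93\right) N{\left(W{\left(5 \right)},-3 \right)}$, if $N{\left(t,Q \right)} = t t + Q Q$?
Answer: $-18972$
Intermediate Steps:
$j{\left(J,p \right)} = 6 + p$
$W{\left(G \right)} = G$ ($W{\left(G \right)} = \left(-3 + 4\right) G = 1 G = G$)
$N{\left(t,Q \right)} = Q^{2} + t^{2}$ ($N{\left(t,Q \right)} = t^{2} + Q^{2} = Q^{2} + t^{2}$)
$y{\left(j{\left(1,-3 \right)} \right)} \left(-93\right) N{\left(W{\left(5 \right)},-3 \right)} = 6 \left(-93\right) \left(\left(-3\right)^{2} + 5^{2}\right) = - 558 \left(9 + 25\right) = \left(-558\right) 34 = -18972$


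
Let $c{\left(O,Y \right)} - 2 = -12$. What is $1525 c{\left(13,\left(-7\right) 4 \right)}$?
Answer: $-15250$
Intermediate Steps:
$c{\left(O,Y \right)} = -10$ ($c{\left(O,Y \right)} = 2 - 12 = -10$)
$1525 c{\left(13,\left(-7\right) 4 \right)} = 1525 \left(-10\right) = -15250$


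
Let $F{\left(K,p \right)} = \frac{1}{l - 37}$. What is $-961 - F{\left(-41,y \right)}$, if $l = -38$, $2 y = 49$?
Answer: $- \frac{72074}{75} \approx -960.99$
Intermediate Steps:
$y = \frac{49}{2}$ ($y = \frac{1}{2} \cdot 49 = \frac{49}{2} \approx 24.5$)
$F{\left(K,p \right)} = - \frac{1}{75}$ ($F{\left(K,p \right)} = \frac{1}{-38 - 37} = \frac{1}{-75} = - \frac{1}{75}$)
$-961 - F{\left(-41,y \right)} = -961 - - \frac{1}{75} = -961 + \frac{1}{75} = - \frac{72074}{75}$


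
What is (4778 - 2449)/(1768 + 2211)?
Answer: 2329/3979 ≈ 0.58532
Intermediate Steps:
(4778 - 2449)/(1768 + 2211) = 2329/3979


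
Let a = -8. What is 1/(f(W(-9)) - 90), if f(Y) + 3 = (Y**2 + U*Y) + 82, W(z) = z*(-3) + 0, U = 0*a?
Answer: 1/718 ≈ 0.0013928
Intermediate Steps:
U = 0 (U = 0*(-8) = 0)
W(z) = -3*z (W(z) = -3*z + 0 = -3*z)
f(Y) = 79 + Y**2 (f(Y) = -3 + ((Y**2 + 0*Y) + 82) = -3 + ((Y**2 + 0) + 82) = -3 + (Y**2 + 82) = -3 + (82 + Y**2) = 79 + Y**2)
1/(f(W(-9)) - 90) = 1/((79 + (-3*(-9))**2) - 90) = 1/((79 + 27**2) - 90) = 1/((79 + 729) - 90) = 1/(808 - 90) = 1/718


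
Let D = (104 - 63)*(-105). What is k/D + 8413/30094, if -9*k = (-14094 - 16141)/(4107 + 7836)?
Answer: 18985612253/67928989338 ≈ 0.27949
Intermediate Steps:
D = -4305 (D = 41*(-105) = -4305)
k = 30235/107487 (k = -(-14094 - 16141)/(9*(4107 + 7836)) = -(-30235)/(9*11943) = -⅑*(-30235/11943) = 30235/107487 ≈ 0.28129)
k/D + 8413/30094 = (30235/107487)/(-4305) + 8413/30094 = (30235/107487)*(-1/4305) + 8413*(1/30094) = -6047/92546307 + 8413/30094 = 18985612253/67928989338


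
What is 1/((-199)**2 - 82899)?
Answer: -1/43298 ≈ -2.3096e-5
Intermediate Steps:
1/((-199)**2 - 82899) = 1/(39601 - 82899) = 1/(-43298) = -1/43298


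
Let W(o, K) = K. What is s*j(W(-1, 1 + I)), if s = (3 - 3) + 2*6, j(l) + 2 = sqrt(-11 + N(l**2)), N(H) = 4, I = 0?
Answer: -24 + 12*I*sqrt(7) ≈ -24.0 + 31.749*I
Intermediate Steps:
j(l) = -2 + I*sqrt(7) (j(l) = -2 + sqrt(-11 + 4) = -2 + sqrt(-7) = -2 + I*sqrt(7))
s = 12 (s = 0 + 12 = 12)
s*j(W(-1, 1 + I)) = 12*(-2 + I*sqrt(7)) = -24 + 12*I*sqrt(7)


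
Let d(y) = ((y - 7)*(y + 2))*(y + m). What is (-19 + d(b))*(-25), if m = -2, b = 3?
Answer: 975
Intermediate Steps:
d(y) = (-7 + y)*(-2 + y)*(2 + y) (d(y) = ((y - 7)*(y + 2))*(y - 2) = ((-7 + y)*(2 + y))*(-2 + y) = (-7 + y)*(-2 + y)*(2 + y))
(-19 + d(b))*(-25) = (-19 + (28 + 3**3 - 7*3**2 - 4*3))*(-25) = (-19 + (28 + 27 - 7*9 - 12))*(-25) = (-19 + (28 + 27 - 63 - 12))*(-25) = (-19 - 20)*(-25) = -39*(-25) = 975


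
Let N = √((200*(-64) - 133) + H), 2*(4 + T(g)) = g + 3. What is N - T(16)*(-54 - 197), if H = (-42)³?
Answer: 2761/2 + 3*I*√9669 ≈ 1380.5 + 294.99*I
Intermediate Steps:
H = -74088
T(g) = -5/2 + g/2 (T(g) = -4 + (g + 3)/2 = -4 + (3 + g)/2 = -4 + (3/2 + g/2) = -5/2 + g/2)
N = 3*I*√9669 (N = √((200*(-64) - 133) - 74088) = √((-12800 - 133) - 74088) = √(-12933 - 74088) = √(-87021) = 3*I*√9669 ≈ 294.99*I)
N - T(16)*(-54 - 197) = 3*I*√9669 - (-5/2 + (½)*16)*(-54 - 197) = 3*I*√9669 - (-5/2 + 8)*(-251) = 3*I*√9669 - 11*(-251)/2 = 3*I*√9669 - 1*(-2761/2) = 3*I*√9669 + 2761/2 = 2761/2 + 3*I*√9669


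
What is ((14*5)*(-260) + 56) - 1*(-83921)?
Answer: 65777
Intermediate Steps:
((14*5)*(-260) + 56) - 1*(-83921) = (70*(-260) + 56) + 83921 = (-18200 + 56) + 83921 = -18144 + 83921 = 65777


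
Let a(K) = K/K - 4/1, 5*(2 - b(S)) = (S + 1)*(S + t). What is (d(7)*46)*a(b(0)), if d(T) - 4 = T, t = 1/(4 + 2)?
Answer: -1518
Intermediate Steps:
t = 1/6 ≈ 0.16667
b(S) = 2 - (1 + S)*(1/6 + S)/5 (b(S) = 2 - (S + 1)*(S + 1/6)/5 = 2 - (1 + S)*(1/6 + S)/5)
a(K) = -3 (a(K) = 1 - 4*1 = 1 - 4 = -3)
d(T) = 4 + T
(d(7)*46)*a(b(0)) = ((4 + 7)*46)*(-3) = (11*46)*(-3) = 506*(-3) = -1518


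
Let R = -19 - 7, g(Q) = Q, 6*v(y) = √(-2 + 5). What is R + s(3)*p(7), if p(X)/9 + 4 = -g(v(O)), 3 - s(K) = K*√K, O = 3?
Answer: -241/2 + 207*√3/2 ≈ 58.767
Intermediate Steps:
v(y) = √3/6 (v(y) = √(-2 + 5)/6 = √3/6)
s(K) = 3 - K^(3/2) (s(K) = 3 - K*√K = 3 - K^(3/2))
p(X) = -36 - 3*√3/2 (p(X) = -36 + 9*(-√3/6) = -36 - 3*√3/2)
R = -26
R + s(3)*p(7) = -26 + (3 - 3^(3/2))*(-36 - 3*√3/2) = -26 + (3 - 3*√3)*(-36 - 3*√3/2) = -26 + (-36 - 3*√3/2)*(3 - 3*√3)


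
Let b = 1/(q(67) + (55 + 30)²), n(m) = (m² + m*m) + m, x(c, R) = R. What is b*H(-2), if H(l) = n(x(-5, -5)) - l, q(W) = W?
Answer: 47/7292 ≈ 0.0064454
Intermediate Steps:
n(m) = m + 2*m² (n(m) = (m² + m²) + m = 2*m² + m = m + 2*m²)
H(l) = 45 - l (H(l) = -5*(1 + 2*(-5)) - l = -5*(1 - 10) - l = -5*(-9) - l = 45 - l)
b = 1/7292 (b = 1/(67 + (55 + 30)²) = 1/(67 + 85²) = 1/(67 + 7225) = 1/7292 ≈ 0.00013714)
b*H(-2) = (45 - 1*(-2))/7292 = (45 + 2)/7292 = (1/7292)*47 = 47/7292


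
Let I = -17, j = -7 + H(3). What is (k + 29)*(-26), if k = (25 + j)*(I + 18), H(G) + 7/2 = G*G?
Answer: -1365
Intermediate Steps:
H(G) = -7/2 + G² (H(G) = -7/2 + G*G = -7/2 + G²)
j = -3/2 (j = -7 + (-7/2 + 3²) = -7 + (-7/2 + 9) = -7 + 11/2 = -3/2 ≈ -1.5000)
k = 47/2 (k = (25 - 3/2)*(-17 + 18) = (47/2)*1 = 47/2 ≈ 23.500)
(k + 29)*(-26) = (47/2 + 29)*(-26) = (105/2)*(-26) = -1365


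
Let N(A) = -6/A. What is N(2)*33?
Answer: -99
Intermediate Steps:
N(2)*33 = -6/2*33 = -6*½*33 = -3*33 = -99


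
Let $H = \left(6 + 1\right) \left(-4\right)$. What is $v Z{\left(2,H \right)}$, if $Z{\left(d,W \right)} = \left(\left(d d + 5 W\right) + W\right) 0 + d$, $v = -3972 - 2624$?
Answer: $-13192$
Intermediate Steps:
$H = -28$ ($H = 7 \left(-4\right) = -28$)
$v = -6596$ ($v = -3972 - 2624 = -6596$)
$Z{\left(d,W \right)} = d$ ($Z{\left(d,W \right)} = \left(\left(d^{2} + 5 W\right) + W\right) 0 + d = \left(d^{2} + 6 W\right) 0 + d = 0 + d = d$)
$v Z{\left(2,H \right)} = \left(-6596\right) 2 = -13192$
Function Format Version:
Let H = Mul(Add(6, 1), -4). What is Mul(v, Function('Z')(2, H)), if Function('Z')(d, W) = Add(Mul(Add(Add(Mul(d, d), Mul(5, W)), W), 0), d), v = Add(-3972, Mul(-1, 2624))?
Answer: -13192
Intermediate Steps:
H = -28 (H = Mul(7, -4) = -28)
v = -6596 (v = Add(-3972, -2624) = -6596)
Function('Z')(d, W) = d (Function('Z')(d, W) = Add(Mul(Add(Add(Pow(d, 2), Mul(5, W)), W), 0), d) = Add(Mul(Add(Pow(d, 2), Mul(6, W)), 0), d) = Add(0, d) = d)
Mul(v, Function('Z')(2, H)) = Mul(-6596, 2) = -13192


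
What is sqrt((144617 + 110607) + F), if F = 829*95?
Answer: sqrt(333979) ≈ 577.91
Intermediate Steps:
F = 78755
sqrt((144617 + 110607) + F) = sqrt((144617 + 110607) + 78755) = sqrt(255224 + 78755) = sqrt(333979)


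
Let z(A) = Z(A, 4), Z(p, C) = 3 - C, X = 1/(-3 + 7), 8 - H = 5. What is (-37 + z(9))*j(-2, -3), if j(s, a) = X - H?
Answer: 209/2 ≈ 104.50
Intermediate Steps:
H = 3 (H = 8 - 1*5 = 8 - 5 = 3)
X = ¼ (X = 1/4 = ¼ ≈ 0.25000)
j(s, a) = -11/4 (j(s, a) = ¼ - 1*3 = ¼ - 3 = -11/4)
z(A) = -1 (z(A) = 3 - 1*4 = 3 - 4 = -1)
(-37 + z(9))*j(-2, -3) = (-37 - 1)*(-11/4) = -38*(-11/4) = 209/2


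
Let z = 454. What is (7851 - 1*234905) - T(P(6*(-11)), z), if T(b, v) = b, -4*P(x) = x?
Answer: -454141/2 ≈ -2.2707e+5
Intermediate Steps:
P(x) = -x/4
(7851 - 1*234905) - T(P(6*(-11)), z) = (7851 - 1*234905) - (-1)*6*(-11)/4 = (7851 - 234905) - (-1)*(-66)/4 = -227054 - 1*33/2 = -227054 - 33/2 = -454141/2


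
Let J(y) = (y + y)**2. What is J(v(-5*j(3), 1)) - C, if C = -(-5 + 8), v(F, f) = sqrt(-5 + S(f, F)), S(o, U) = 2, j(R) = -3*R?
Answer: -9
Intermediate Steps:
v(F, f) = I*sqrt(3) (v(F, f) = sqrt(-5 + 2) = sqrt(-3) = I*sqrt(3))
J(y) = 4*y**2 (J(y) = (2*y)**2 = 4*y**2)
C = -3 (C = -1*3 = -3)
J(v(-5*j(3), 1)) - C = 4*(I*sqrt(3))**2 - 1*(-3) = 4*(-3) + 3 = -12 + 3 = -9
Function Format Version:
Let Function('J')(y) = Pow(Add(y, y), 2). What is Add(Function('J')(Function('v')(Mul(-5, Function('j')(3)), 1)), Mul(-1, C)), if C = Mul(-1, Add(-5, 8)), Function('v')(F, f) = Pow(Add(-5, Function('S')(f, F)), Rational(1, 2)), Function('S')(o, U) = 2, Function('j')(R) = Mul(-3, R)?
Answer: -9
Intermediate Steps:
Function('v')(F, f) = Mul(I, Pow(3, Rational(1, 2))) (Function('v')(F, f) = Pow(Add(-5, 2), Rational(1, 2)) = Pow(-3, Rational(1, 2)) = Mul(I, Pow(3, Rational(1, 2))))
Function('J')(y) = Mul(4, Pow(y, 2)) (Function('J')(y) = Pow(Mul(2, y), 2) = Mul(4, Pow(y, 2)))
C = -3 (C = Mul(-1, 3) = -3)
Add(Function('J')(Function('v')(Mul(-5, Function('j')(3)), 1)), Mul(-1, C)) = Add(Mul(4, Pow(Mul(I, Pow(3, Rational(1, 2))), 2)), Mul(-1, -3)) = Add(Mul(4, -3), 3) = Add(-12, 3) = -9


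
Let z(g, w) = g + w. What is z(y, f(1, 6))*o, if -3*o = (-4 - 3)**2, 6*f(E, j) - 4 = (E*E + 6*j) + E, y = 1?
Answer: -392/3 ≈ -130.67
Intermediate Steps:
f(E, j) = 2/3 + j + E/6 + E**2/6 (f(E, j) = 2/3 + ((E*E + 6*j) + E)/6 = 2/3 + ((E**2 + 6*j) + E)/6 = 2/3 + (E + E**2 + 6*j)/6 = 2/3 + (j + E/6 + E**2/6) = 2/3 + j + E/6 + E**2/6)
o = -49/3 (o = -(-4 - 3)**2/3 = -1/3*(-7)**2 = -1/3*49 = -49/3 ≈ -16.333)
z(y, f(1, 6))*o = (1 + (2/3 + 6 + (1/6)*1 + (1/6)*1**2))*(-49/3) = (1 + (2/3 + 6 + 1/6 + (1/6)*1))*(-49/3) = (1 + (2/3 + 6 + 1/6 + 1/6))*(-49/3) = (1 + 7)*(-49/3) = 8*(-49/3) = -392/3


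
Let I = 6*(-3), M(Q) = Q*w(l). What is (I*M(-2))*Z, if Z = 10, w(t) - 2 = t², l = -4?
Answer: 6480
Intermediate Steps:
w(t) = 2 + t²
M(Q) = 18*Q (M(Q) = Q*(2 + (-4)²) = Q*(2 + 16) = Q*18 = 18*Q)
I = -18
(I*M(-2))*Z = -324*(-2)*10 = -18*(-36)*10 = 648*10 = 6480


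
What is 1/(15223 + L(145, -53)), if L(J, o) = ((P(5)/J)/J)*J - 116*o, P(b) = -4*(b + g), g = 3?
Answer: 145/3098763 ≈ 4.6793e-5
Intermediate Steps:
P(b) = -12 - 4*b (P(b) = -4*(b + 3) = -4*(3 + b) = -12 - 4*b)
L(J, o) = -116*o - 32/J (L(J, o) = (((-12 - 4*5)/J)/J)*J - 116*o = (((-12 - 20)/J)/J)*J - 116*o = ((-32/J)/J)*J - 116*o = (-32/J²)*J - 116*o = -32/J - 116*o = -116*o - 32/J)
1/(15223 + L(145, -53)) = 1/(15223 + (-116*(-53) - 32/145)) = 1/(15223 + (6148 - 32*1/145)) = 1/(15223 + (6148 - 32/145)) = 1/(15223 + 891428/145) = 1/(3098763/145) = 145/3098763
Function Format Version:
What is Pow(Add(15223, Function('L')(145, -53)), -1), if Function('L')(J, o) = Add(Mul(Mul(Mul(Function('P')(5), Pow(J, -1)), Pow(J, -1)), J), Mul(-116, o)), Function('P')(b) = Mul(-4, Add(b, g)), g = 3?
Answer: Rational(145, 3098763) ≈ 4.6793e-5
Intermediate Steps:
Function('P')(b) = Add(-12, Mul(-4, b)) (Function('P')(b) = Mul(-4, Add(b, 3)) = Mul(-4, Add(3, b)) = Add(-12, Mul(-4, b)))
Function('L')(J, o) = Add(Mul(-116, o), Mul(-32, Pow(J, -1))) (Function('L')(J, o) = Add(Mul(Mul(Mul(Add(-12, Mul(-4, 5)), Pow(J, -1)), Pow(J, -1)), J), Mul(-116, o)) = Add(Mul(Mul(Mul(Add(-12, -20), Pow(J, -1)), Pow(J, -1)), J), Mul(-116, o)) = Add(Mul(Mul(Mul(-32, Pow(J, -1)), Pow(J, -1)), J), Mul(-116, o)) = Add(Mul(Mul(-32, Pow(J, -2)), J), Mul(-116, o)) = Add(Mul(-32, Pow(J, -1)), Mul(-116, o)) = Add(Mul(-116, o), Mul(-32, Pow(J, -1))))
Pow(Add(15223, Function('L')(145, -53)), -1) = Pow(Add(15223, Add(Mul(-116, -53), Mul(-32, Pow(145, -1)))), -1) = Pow(Add(15223, Add(6148, Mul(-32, Rational(1, 145)))), -1) = Pow(Add(15223, Add(6148, Rational(-32, 145))), -1) = Pow(Add(15223, Rational(891428, 145)), -1) = Pow(Rational(3098763, 145), -1) = Rational(145, 3098763)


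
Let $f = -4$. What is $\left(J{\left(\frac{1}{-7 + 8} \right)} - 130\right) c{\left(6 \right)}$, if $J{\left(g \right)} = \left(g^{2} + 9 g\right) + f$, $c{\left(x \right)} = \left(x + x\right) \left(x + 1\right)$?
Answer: $-10416$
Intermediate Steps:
$c{\left(x \right)} = 2 x \left(1 + x\right)$
$J{\left(g \right)} = -4 + g^{2} + 9 g$ ($J{\left(g \right)} = \left(g^{2} + 9 g\right) - 4 = -4 + g^{2} + 9 g$)
$\left(J{\left(\frac{1}{-7 + 8} \right)} - 130\right) c{\left(6 \right)} = \left(\left(-4 + \left(\frac{1}{-7 + 8}\right)^{2} + \frac{9}{-7 + 8}\right) - 130\right) 2 \cdot 6 \left(1 + 6\right) = \left(\left(-4 + \left(1^{-1}\right)^{2} + \frac{9}{1}\right) - 130\right) 2 \cdot 6 \cdot 7 = \left(\left(-4 + 1^{2} + 9 \cdot 1\right) - 130\right) 84 = \left(\left(-4 + 1 + 9\right) - 130\right) 84 = \left(6 - 130\right) 84 = \left(-124\right) 84 = -10416$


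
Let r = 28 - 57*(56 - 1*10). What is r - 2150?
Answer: -4744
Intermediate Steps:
r = -2594 (r = 28 - 57*(56 - 10) = 28 - 57*46 = 28 - 2622 = -2594)
r - 2150 = -2594 - 2150 = -4744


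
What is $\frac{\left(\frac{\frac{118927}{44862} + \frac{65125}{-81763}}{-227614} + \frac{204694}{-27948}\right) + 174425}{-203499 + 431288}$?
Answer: $\frac{113050672201392556942621}{147643863723601852730068} \approx 0.7657$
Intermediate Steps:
$\frac{\left(\frac{\frac{118927}{44862} + \frac{65125}{-81763}}{-227614} + \frac{204694}{-27948}\right) + 174425}{-203499 + 431288} = \frac{\left(\left(118927 \cdot \frac{1}{44862} + 65125 \left(- \frac{1}{81763}\right)\right) \left(- \frac{1}{227614}\right) + 204694 \left(- \frac{1}{27948}\right)\right) + 174425}{227789} = \left(\left(\left(\frac{118927}{44862} - \frac{65125}{81763}\right) \left(- \frac{1}{227614}\right) - \frac{102347}{13974}\right) + 174425\right) \frac{1}{227789} = \left(\left(\frac{6802190551}{3668051706} \left(- \frac{1}{227614}\right) - \frac{102347}{13974}\right) + 174425\right) \frac{1}{227789} = \left(\left(- \frac{6802190551}{834899921009484} - \frac{102347}{13974}\right) + 174425\right) \frac{1}{227789} = \left(- \frac{4747199848298245479}{648160638677029412} + 174425\right) \frac{1}{227789} = \frac{113050672201392556942621}{648160638677029412} \cdot \frac{1}{227789} = \frac{113050672201392556942621}{147643863723601852730068}$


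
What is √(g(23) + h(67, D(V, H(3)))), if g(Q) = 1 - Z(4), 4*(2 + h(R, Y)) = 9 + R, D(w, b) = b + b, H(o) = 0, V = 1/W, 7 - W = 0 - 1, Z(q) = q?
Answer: √14 ≈ 3.7417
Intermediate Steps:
W = 8 (W = 7 - (0 - 1) = 7 - 1*(-1) = 7 + 1 = 8)
V = ⅛ (V = 1/8 = ⅛ ≈ 0.12500)
D(w, b) = 2*b
h(R, Y) = ¼ + R/4 (h(R, Y) = -2 + (9 + R)/4 = -2 + (9/4 + R/4) = ¼ + R/4)
g(Q) = -3 (g(Q) = 1 - 1*4 = 1 - 4 = -3)
√(g(23) + h(67, D(V, H(3)))) = √(-3 + (¼ + (¼)*67)) = √(-3 + (¼ + 67/4)) = √(-3 + 17) = √14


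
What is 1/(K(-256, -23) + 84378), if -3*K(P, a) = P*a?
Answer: 3/247246 ≈ 1.2134e-5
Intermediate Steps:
K(P, a) = -P*a/3
1/(K(-256, -23) + 84378) = 1/(-⅓*(-256)*(-23) + 84378) = 1/(-5888/3 + 84378) = 1/(247246/3) = 3/247246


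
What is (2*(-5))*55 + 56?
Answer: -494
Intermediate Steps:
(2*(-5))*55 + 56 = -10*55 + 56 = -550 + 56 = -494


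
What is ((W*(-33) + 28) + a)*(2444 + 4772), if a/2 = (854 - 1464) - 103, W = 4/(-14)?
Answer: -70139520/7 ≈ -1.0020e+7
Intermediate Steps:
W = -2/7 (W = 4*(-1/14) = -2/7 ≈ -0.28571)
a = -1426 (a = 2*((854 - 1464) - 103) = 2*(-610 - 103) = 2*(-713) = -1426)
((W*(-33) + 28) + a)*(2444 + 4772) = ((-2/7*(-33) + 28) - 1426)*(2444 + 4772) = ((66/7 + 28) - 1426)*7216 = (262/7 - 1426)*7216 = -9720/7*7216 = -70139520/7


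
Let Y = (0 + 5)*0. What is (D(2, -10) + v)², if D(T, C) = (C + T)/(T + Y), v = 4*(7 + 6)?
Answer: 2304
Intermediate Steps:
Y = 0 (Y = 5*0 = 0)
v = 52 (v = 4*13 = 52)
D(T, C) = (C + T)/T (D(T, C) = (C + T)/(T + 0) = (C + T)/T)
(D(2, -10) + v)² = ((-10 + 2)/2 + 52)² = ((½)*(-8) + 52)² = (-4 + 52)² = 48² = 2304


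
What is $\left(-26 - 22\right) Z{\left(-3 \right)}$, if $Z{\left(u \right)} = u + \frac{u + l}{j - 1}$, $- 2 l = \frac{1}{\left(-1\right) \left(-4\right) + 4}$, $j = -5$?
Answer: $\frac{239}{2} \approx 119.5$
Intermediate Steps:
$l = - \frac{1}{16}$ ($l = - \frac{1}{2 \left(\left(-1\right) \left(-4\right) + 4\right)} = - \frac{1}{2 \left(4 + 4\right)} = - \frac{1}{2 \cdot 8} = \left(- \frac{1}{2}\right) \frac{1}{8} = - \frac{1}{16} \approx -0.0625$)
$Z{\left(u \right)} = \frac{1}{96} + \frac{5 u}{6}$ ($Z{\left(u \right)} = u + \frac{u - \frac{1}{16}}{-5 - 1} = u + \frac{- \frac{1}{16} + u}{-6} = u + \left(- \frac{1}{16} + u\right) \left(- \frac{1}{6}\right) = u - \left(- \frac{1}{96} + \frac{u}{6}\right) = \frac{1}{96} + \frac{5 u}{6}$)
$\left(-26 - 22\right) Z{\left(-3 \right)} = \left(-26 - 22\right) \left(\frac{1}{96} + \frac{5}{6} \left(-3\right)\right) = - 48 \left(\frac{1}{96} - \frac{5}{2}\right) = \left(-48\right) \left(- \frac{239}{96}\right) = \frac{239}{2}$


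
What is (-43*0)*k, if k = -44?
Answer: 0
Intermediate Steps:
(-43*0)*k = -43*0*(-44) = 0*(-44) = 0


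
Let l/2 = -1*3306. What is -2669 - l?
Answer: 3943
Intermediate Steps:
l = -6612 (l = 2*(-1*3306) = 2*(-3306) = -6612)
-2669 - l = -2669 - 1*(-6612) = -2669 + 6612 = 3943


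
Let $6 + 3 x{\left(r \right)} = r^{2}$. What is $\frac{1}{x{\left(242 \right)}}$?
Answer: $\frac{3}{58558} \approx 5.1231 \cdot 10^{-5}$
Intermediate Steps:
$x{\left(r \right)} = -2 + \frac{r^{2}}{3}$
$\frac{1}{x{\left(242 \right)}} = \frac{1}{-2 + \frac{242^{2}}{3}} = \frac{1}{-2 + \frac{1}{3} \cdot 58564} = \frac{1}{-2 + \frac{58564}{3}} = \frac{1}{\frac{58558}{3}} = \frac{3}{58558}$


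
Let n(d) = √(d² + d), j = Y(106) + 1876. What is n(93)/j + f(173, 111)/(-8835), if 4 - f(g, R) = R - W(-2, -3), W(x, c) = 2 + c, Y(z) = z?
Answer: 36/2945 + √8742/1982 ≈ 0.059398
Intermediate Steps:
j = 1982 (j = 106 + 1876 = 1982)
n(d) = √(d + d²)
f(g, R) = 3 - R (f(g, R) = 4 - (R - (2 - 3)) = 4 - (R - 1*(-1)) = 4 - (R + 1) = 4 - (1 + R) = 4 + (-1 - R) = 3 - R)
n(93)/j + f(173, 111)/(-8835) = √(93*(1 + 93))/1982 + (3 - 1*111)/(-8835) = √(93*94)*(1/1982) + (3 - 111)*(-1/8835) = √8742*(1/1982) - 108*(-1/8835) = √8742/1982 + 36/2945 = 36/2945 + √8742/1982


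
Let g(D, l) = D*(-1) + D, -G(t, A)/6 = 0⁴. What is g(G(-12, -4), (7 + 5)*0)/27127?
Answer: 0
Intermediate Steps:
G(t, A) = 0 (G(t, A) = -6*0⁴ = -6*0 = 0)
g(D, l) = 0 (g(D, l) = -D + D = 0)
g(G(-12, -4), (7 + 5)*0)/27127 = 0/27127 = 0*(1/27127) = 0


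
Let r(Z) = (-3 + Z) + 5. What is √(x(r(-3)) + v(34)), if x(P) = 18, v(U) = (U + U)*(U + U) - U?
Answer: 48*√2 ≈ 67.882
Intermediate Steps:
r(Z) = 2 + Z
v(U) = -U + 4*U² (v(U) = (2*U)*(2*U) - U = 4*U² - U = -U + 4*U²)
√(x(r(-3)) + v(34)) = √(18 + 34*(-1 + 4*34)) = √(18 + 34*(-1 + 136)) = √(18 + 34*135) = √(18 + 4590) = √4608 = 48*√2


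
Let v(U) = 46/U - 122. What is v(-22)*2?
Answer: -2730/11 ≈ -248.18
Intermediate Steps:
v(U) = -122 + 46/U
v(-22)*2 = (-122 + 46/(-22))*2 = (-122 + 46*(-1/22))*2 = (-122 - 23/11)*2 = -1365/11*2 = -2730/11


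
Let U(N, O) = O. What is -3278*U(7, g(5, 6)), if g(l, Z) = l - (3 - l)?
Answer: -22946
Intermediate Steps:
g(l, Z) = -3 + 2*l (g(l, Z) = l + (-3 + l) = -3 + 2*l)
-3278*U(7, g(5, 6)) = -3278*(-3 + 2*5) = -3278*(-3 + 10) = -3278*7 = -22946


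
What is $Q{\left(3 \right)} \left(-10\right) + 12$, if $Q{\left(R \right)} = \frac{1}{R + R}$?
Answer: $\frac{31}{3} \approx 10.333$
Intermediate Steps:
$Q{\left(R \right)} = \frac{1}{2 R}$
$Q{\left(3 \right)} \left(-10\right) + 12 = \frac{1}{2 \cdot 3} \left(-10\right) + 12 = \frac{1}{2} \cdot \frac{1}{3} \left(-10\right) + 12 = \frac{1}{6} \left(-10\right) + 12 = - \frac{5}{3} + 12 = \frac{31}{3}$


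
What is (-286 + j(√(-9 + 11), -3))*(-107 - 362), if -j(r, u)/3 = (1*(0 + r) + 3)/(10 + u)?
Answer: 134737 + 201*√2 ≈ 1.3502e+5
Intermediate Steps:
j(r, u) = -3*(3 + r)/(10 + u) (j(r, u) = -3*(1*(0 + r) + 3)/(10 + u) = -3*(1*r + 3)/(10 + u) = -3*(r + 3)/(10 + u) = -3*(3 + r)/(10 + u))
(-286 + j(√(-9 + 11), -3))*(-107 - 362) = (-286 + 3*(-3 - √(-9 + 11))/(10 - 3))*(-107 - 362) = (-286 + 3*(-3 - √2)/7)*(-469) = (-286 + 3*(⅐)*(-3 - √2))*(-469) = (-286 + (-9/7 - 3*√2/7))*(-469) = (-2011/7 - 3*√2/7)*(-469) = 134737 + 201*√2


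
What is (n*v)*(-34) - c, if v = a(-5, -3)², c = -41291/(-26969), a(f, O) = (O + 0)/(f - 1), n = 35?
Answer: -16129137/53938 ≈ -299.03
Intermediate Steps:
a(f, O) = O/(-1 + f)
c = 41291/26969 (c = -41291*(-1/26969) = 41291/26969 ≈ 1.5311)
v = ¼ (v = (-3/(-1 - 5))² = (-3/(-6))² = (-3*(-⅙))² = (½)² = ¼ ≈ 0.25000)
(n*v)*(-34) - c = (35*(¼))*(-34) - 1*41291/26969 = (35/4)*(-34) - 41291/26969 = -595/2 - 41291/26969 = -16129137/53938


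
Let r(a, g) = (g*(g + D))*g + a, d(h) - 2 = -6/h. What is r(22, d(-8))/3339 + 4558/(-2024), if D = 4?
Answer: -120570521/54065088 ≈ -2.2301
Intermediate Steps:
d(h) = 2 - 6/h
r(a, g) = a + g**2*(4 + g) (r(a, g) = (g*(g + 4))*g + a = (g*(4 + g))*g + a = g**2*(4 + g) + a = a + g**2*(4 + g))
r(22, d(-8))/3339 + 4558/(-2024) = (22 + (2 - 6/(-8))**3 + 4*(2 - 6/(-8))**2)/3339 + 4558/(-2024) = (22 + (2 - 6*(-1/8))**3 + 4*(2 - 6*(-1/8))**2)*(1/3339) + 4558*(-1/2024) = (22 + (2 + 3/4)**3 + 4*(2 + 3/4)**2)*(1/3339) - 2279/1012 = (22 + (11/4)**3 + 4*(11/4)**2)*(1/3339) - 2279/1012 = (22 + 1331/64 + 4*(121/16))*(1/3339) - 2279/1012 = (22 + 1331/64 + 121/4)*(1/3339) - 2279/1012 = (4675/64)*(1/3339) - 2279/1012 = 4675/213696 - 2279/1012 = -120570521/54065088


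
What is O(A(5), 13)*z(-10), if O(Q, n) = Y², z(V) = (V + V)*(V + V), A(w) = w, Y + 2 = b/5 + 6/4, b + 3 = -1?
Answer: 676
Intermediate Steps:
b = -4 (b = -3 - 1 = -4)
Y = -13/10 (Y = -2 + (-4/5 + 6/4) = -2 + (-4*⅕ + 6*(¼)) = -2 + (-⅘ + 3/2) = -2 + 7/10 = -13/10 ≈ -1.3000)
z(V) = 4*V² (z(V) = (2*V)*(2*V) = 4*V²)
O(Q, n) = 169/100 (O(Q, n) = (-13/10)² = 169/100)
O(A(5), 13)*z(-10) = 169*(4*(-10)²)/100 = 169*(4*100)/100 = (169/100)*400 = 676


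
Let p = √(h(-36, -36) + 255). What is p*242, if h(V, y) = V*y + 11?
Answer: 242*√1562 ≈ 9564.4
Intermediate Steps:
h(V, y) = 11 + V*y
p = √1562 (p = √((11 - 36*(-36)) + 255) = √((11 + 1296) + 255) = √(1307 + 255) = √1562 ≈ 39.522)
p*242 = √1562*242 = 242*√1562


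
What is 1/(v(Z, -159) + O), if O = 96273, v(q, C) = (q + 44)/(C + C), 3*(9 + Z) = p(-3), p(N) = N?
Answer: 159/15307390 ≈ 1.0387e-5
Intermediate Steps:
Z = -10 (Z = -9 + (⅓)*(-3) = -9 - 1 = -10)
v(q, C) = (44 + q)/(2*C) (v(q, C) = (44 + q)/((2*C)) = (44 + q)*(1/(2*C)) = (44 + q)/(2*C))
1/(v(Z, -159) + O) = 1/((½)*(44 - 10)/(-159) + 96273) = 1/((½)*(-1/159)*34 + 96273) = 1/(-17/159 + 96273) = 1/(15307390/159) = 159/15307390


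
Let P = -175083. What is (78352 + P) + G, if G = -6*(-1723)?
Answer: -86393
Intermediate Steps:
G = 10338 (G = -1*(-10338) = 10338)
(78352 + P) + G = (78352 - 175083) + 10338 = -96731 + 10338 = -86393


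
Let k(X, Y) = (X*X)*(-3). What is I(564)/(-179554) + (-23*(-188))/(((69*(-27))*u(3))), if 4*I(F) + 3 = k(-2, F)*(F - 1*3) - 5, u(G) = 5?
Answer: -33073727/72719370 ≈ -0.45481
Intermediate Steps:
k(X, Y) = -3*X**2 (k(X, Y) = X**2*(-3) = -3*X**2)
I(F) = 7 - 3*F (I(F) = -3/4 + ((-3*(-2)**2)*(F - 1*3) - 5)/4 = -3/4 + ((-3*4)*(F - 3) - 5)/4 = -3/4 + (-12*(-3 + F) - 5)/4 = -3/4 + ((36 - 12*F) - 5)/4 = -3/4 + (31 - 12*F)/4 = -3/4 + (31/4 - 3*F) = 7 - 3*F)
I(564)/(-179554) + (-23*(-188))/(((69*(-27))*u(3))) = (7 - 3*564)/(-179554) + (-23*(-188))/(((69*(-27))*5)) = (7 - 1692)*(-1/179554) + 4324/((-1863*5)) = -1685*(-1/179554) + 4324/(-9315) = 1685/179554 + 4324*(-1/9315) = 1685/179554 - 188/405 = -33073727/72719370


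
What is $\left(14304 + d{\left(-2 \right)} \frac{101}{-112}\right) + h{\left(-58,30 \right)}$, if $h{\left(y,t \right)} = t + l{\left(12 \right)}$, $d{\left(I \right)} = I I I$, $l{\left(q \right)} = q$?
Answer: $\frac{200945}{14} \approx 14353.0$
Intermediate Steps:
$d{\left(I \right)} = I^{3}$ ($d{\left(I \right)} = I^{2} I = I^{3}$)
$h{\left(y,t \right)} = 12 + t$ ($h{\left(y,t \right)} = t + 12 = 12 + t$)
$\left(14304 + d{\left(-2 \right)} \frac{101}{-112}\right) + h{\left(-58,30 \right)} = \left(14304 + \left(-2\right)^{3} \frac{101}{-112}\right) + \left(12 + 30\right) = \left(14304 - 8 \cdot 101 \left(- \frac{1}{112}\right)\right) + 42 = \left(14304 - - \frac{101}{14}\right) + 42 = \left(14304 + \frac{101}{14}\right) + 42 = \frac{200357}{14} + 42 = \frac{200945}{14}$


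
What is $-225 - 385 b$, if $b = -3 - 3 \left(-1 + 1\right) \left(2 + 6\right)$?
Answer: $930$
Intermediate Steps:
$b = -3$ ($b = -3 - 3 \cdot 0 \cdot 8 = -3 - 0 = -3 + 0 = -3$)
$-225 - 385 b = -225 - -1155 = -225 + 1155 = 930$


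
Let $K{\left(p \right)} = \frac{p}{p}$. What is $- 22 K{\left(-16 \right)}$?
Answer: $-22$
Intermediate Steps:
$K{\left(p \right)} = 1$
$- 22 K{\left(-16 \right)} = \left(-22\right) 1 = -22$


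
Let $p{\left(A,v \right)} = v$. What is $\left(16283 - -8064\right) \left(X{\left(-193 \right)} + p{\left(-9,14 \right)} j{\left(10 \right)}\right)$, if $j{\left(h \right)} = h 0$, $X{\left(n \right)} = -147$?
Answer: $-3579009$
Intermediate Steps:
$j{\left(h \right)} = 0$
$\left(16283 - -8064\right) \left(X{\left(-193 \right)} + p{\left(-9,14 \right)} j{\left(10 \right)}\right) = \left(16283 - -8064\right) \left(-147 + 14 \cdot 0\right) = \left(16283 + 8064\right) \left(-147 + 0\right) = 24347 \left(-147\right) = -3579009$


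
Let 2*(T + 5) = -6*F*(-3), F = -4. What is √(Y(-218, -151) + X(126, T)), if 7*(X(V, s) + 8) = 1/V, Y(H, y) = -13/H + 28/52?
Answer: 4*I*√409576765/29757 ≈ 2.7204*I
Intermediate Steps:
Y(H, y) = 7/13 - 13/H (Y(H, y) = -13/H + 28*(1/52) = -13/H + 7/13 = 7/13 - 13/H)
T = -41 (T = -5 + (-6*(-4)*(-3))/2 = -5 + (24*(-3))/2 = -5 + (½)*(-72) = -5 - 36 = -41)
X(V, s) = -8 + 1/(7*V)
√(Y(-218, -151) + X(126, T)) = √((7/13 - 13/(-218)) + (-8 + (⅐)/126)) = √((7/13 - 13*(-1/218)) + (-8 + (⅐)*(1/126))) = √((7/13 + 13/218) + (-8 + 1/882)) = √(1695/2834 - 7055/882) = √(-4624720/624897) = 4*I*√409576765/29757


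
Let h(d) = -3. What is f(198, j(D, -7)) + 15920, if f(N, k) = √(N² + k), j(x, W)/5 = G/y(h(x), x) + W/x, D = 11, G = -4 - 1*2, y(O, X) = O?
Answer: 15920 + √4744509/11 ≈ 16118.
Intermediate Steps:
G = -6 (G = -4 - 2 = -6)
j(x, W) = 10 + 5*W/x (j(x, W) = 5*(-6/(-3) + W/x) = 5*(-6*(-⅓) + W/x) = 5*(2 + W/x) = 10 + 5*W/x)
f(N, k) = √(k + N²)
f(198, j(D, -7)) + 15920 = √((10 + 5*(-7)/11) + 198²) + 15920 = √((10 + 5*(-7)*(1/11)) + 39204) + 15920 = √((10 - 35/11) + 39204) + 15920 = √(75/11 + 39204) + 15920 = √(431319/11) + 15920 = √4744509/11 + 15920 = 15920 + √4744509/11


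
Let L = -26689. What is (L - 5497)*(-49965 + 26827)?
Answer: 744719668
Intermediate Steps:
(L - 5497)*(-49965 + 26827) = (-26689 - 5497)*(-49965 + 26827) = -32186*(-23138) = 744719668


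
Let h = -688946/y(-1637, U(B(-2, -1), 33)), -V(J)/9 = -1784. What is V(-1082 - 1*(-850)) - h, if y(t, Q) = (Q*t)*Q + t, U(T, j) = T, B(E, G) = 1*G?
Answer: 25939199/1637 ≈ 15846.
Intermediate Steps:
B(E, G) = G
y(t, Q) = t + t*Q² (y(t, Q) = t*Q² + t = t + t*Q²)
V(J) = 16056 (V(J) = -9*(-1784) = 16056)
h = 344473/1637 (h = -688946*(-1/(1637*(1 + (-1)²))) = -688946*(-1/(1637*(1 + 1))) = -688946/((-1637*2)) = -688946/(-3274) = -688946*(-1/3274) = 344473/1637 ≈ 210.43)
V(-1082 - 1*(-850)) - h = 16056 - 1*344473/1637 = 16056 - 344473/1637 = 25939199/1637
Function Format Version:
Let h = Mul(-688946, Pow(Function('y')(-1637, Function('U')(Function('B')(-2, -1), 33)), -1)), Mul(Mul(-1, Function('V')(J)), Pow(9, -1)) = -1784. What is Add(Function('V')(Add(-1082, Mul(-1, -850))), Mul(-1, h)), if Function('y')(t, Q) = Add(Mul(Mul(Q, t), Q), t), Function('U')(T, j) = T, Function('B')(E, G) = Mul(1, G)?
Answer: Rational(25939199, 1637) ≈ 15846.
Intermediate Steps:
Function('B')(E, G) = G
Function('y')(t, Q) = Add(t, Mul(t, Pow(Q, 2))) (Function('y')(t, Q) = Add(Mul(t, Pow(Q, 2)), t) = Add(t, Mul(t, Pow(Q, 2))))
Function('V')(J) = 16056 (Function('V')(J) = Mul(-9, -1784) = 16056)
h = Rational(344473, 1637) (h = Mul(-688946, Pow(Mul(-1637, Add(1, Pow(-1, 2))), -1)) = Mul(-688946, Pow(Mul(-1637, Add(1, 1)), -1)) = Mul(-688946, Pow(Mul(-1637, 2), -1)) = Mul(-688946, Pow(-3274, -1)) = Mul(-688946, Rational(-1, 3274)) = Rational(344473, 1637) ≈ 210.43)
Add(Function('V')(Add(-1082, Mul(-1, -850))), Mul(-1, h)) = Add(16056, Mul(-1, Rational(344473, 1637))) = Add(16056, Rational(-344473, 1637)) = Rational(25939199, 1637)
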